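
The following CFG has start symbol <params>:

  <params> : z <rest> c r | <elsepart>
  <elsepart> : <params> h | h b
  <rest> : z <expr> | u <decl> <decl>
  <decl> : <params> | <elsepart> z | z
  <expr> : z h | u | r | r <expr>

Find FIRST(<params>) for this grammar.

{ h, z }

<params> : z <rest> c r contributes {z}.
From <params> : <elsepart>: add FIRST(<elsepart>) = { h, z }.
Union: FIRST(<params>) = { h, z }.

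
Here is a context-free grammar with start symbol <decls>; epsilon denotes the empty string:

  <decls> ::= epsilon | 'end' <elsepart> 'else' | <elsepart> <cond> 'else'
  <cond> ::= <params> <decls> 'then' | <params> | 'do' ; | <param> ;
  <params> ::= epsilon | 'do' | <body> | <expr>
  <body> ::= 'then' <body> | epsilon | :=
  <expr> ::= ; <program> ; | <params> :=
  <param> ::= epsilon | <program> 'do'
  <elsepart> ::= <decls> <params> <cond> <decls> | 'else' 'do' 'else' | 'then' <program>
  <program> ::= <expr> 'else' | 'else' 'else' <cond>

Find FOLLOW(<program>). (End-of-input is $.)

In <expr> ::= ; <program> ;: add FIRST(;) = { ; }.
In <param> ::= <program> 'do': add FIRST('do') = { 'do' }.
In <elsepart> ::= 'then' <program>: <program> is at the end, add FOLLOW(<elsepart>) = { 'do', 'else', 'end', 'then', :=, ; }.
Union: FOLLOW(<program>) = { 'do', 'else', 'end', 'then', :=, ; }.

{ 'do', 'else', 'end', 'then', :=, ; }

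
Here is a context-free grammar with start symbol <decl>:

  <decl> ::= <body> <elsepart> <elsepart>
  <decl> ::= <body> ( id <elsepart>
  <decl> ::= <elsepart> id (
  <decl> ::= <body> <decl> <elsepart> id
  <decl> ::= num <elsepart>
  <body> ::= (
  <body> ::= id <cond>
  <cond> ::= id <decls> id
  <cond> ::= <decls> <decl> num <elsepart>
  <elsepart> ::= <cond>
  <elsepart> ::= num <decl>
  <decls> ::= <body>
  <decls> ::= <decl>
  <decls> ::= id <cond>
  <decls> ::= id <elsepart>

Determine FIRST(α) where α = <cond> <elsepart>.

{ (, id, num }

Add FIRST(<cond>) = { (, id, num }; <cond> is not nullable, stop.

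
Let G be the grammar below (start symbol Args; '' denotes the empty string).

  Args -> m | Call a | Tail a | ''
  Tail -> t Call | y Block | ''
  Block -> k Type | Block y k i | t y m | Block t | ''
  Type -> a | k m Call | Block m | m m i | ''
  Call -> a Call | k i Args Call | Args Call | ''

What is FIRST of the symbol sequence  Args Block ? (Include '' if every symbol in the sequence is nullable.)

{ a, k, m, t, y, '' }

Add FIRST(Args)\{''} = { a, k, m, t, y }; Args is nullable, continue.
Add FIRST(Block)\{''} = { k, t, y }; Block is nullable, continue.
Every symbol is nullable, so include ''.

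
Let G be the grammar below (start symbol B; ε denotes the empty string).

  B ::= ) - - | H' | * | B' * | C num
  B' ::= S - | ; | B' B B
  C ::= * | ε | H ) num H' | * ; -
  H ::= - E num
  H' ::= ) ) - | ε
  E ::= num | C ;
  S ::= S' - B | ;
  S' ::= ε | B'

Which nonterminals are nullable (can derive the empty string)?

{ B, C, H', S' }

Directly nullable (have an ε-production): C, H', S'.
B ::= H' with every symbol nullable, so B is nullable.
No other nonterminal has a production whose RHS symbols are all nullable.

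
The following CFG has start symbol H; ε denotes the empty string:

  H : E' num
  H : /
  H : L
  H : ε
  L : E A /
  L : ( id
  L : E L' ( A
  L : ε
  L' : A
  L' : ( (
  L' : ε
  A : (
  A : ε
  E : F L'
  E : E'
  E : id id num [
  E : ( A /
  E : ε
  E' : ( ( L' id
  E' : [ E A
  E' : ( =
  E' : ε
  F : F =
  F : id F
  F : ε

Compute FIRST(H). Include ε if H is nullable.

{ (, /, =, [, id, num, ε }

From H : E' num: E' nullable, take FIRST(E') ∪ {num} = { (, [, num }.
H : / contributes {/}.
From H : L: add FIRST(L) = { (, /, =, [, id, ε } (including ε since L is nullable).
H : ε contributes ε.
Union: FIRST(H) = { (, /, =, [, id, num, ε }.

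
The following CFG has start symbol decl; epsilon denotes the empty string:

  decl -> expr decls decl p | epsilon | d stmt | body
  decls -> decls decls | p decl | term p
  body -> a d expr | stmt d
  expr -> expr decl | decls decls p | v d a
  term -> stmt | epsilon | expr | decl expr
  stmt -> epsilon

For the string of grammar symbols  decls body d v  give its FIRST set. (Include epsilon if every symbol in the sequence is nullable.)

{ a, d, p, v }

Add FIRST(decls) = { a, d, p, v }; decls is not nullable, stop.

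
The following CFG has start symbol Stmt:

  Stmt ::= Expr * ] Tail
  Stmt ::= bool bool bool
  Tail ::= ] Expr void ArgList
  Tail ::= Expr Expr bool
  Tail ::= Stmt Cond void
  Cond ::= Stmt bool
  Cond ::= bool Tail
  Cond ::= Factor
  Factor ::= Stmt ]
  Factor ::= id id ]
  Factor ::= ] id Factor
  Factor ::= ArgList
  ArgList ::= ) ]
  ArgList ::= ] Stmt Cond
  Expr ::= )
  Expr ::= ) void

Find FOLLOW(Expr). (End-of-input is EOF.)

{ ), *, bool, void }

In Stmt ::= Expr * ] Tail: add FIRST(* ] Tail) = { * }.
In Tail ::= ] Expr void ArgList: add FIRST(void ArgList) = { void }.
In Tail ::= Expr Expr bool: add FIRST(Expr bool) = { ) }.
In Tail ::= Expr Expr bool: add FIRST(bool) = { bool }.
Union: FOLLOW(Expr) = { ), *, bool, void }.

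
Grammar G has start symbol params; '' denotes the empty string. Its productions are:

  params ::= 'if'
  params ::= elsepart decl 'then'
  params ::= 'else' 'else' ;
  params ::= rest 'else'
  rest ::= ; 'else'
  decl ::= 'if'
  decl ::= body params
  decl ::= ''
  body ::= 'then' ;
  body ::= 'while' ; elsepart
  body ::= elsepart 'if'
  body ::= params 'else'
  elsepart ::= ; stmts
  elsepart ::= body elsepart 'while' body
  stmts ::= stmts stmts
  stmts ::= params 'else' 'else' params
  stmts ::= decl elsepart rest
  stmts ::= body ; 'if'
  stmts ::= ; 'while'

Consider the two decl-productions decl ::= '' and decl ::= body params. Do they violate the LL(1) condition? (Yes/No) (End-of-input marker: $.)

FIRST('') = { '' } and FIRST(body params) = { 'else', 'if', 'then', 'while', ; }.
The first alternative is nullable and FOLLOW(decl) = { 'else', 'if', 'then', 'while', ; } shares 'else' with FIRST of the second — conflict.

Yes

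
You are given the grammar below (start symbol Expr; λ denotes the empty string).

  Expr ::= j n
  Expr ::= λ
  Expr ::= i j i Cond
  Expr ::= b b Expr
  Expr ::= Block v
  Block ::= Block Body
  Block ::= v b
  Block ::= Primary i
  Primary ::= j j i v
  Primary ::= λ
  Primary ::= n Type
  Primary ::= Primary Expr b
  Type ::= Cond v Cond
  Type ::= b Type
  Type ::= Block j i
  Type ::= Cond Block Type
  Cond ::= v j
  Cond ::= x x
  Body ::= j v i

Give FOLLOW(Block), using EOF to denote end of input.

{ b, i, j, n, v, x }

In Expr ::= Block v: add FIRST(v) = { v }.
In Block ::= Block Body: add FIRST(Body) = { j }.
In Type ::= Block j i: add FIRST(j i) = { j }.
In Type ::= Cond Block Type: add FIRST(Type) = { b, i, j, n, v, x }.
Union: FOLLOW(Block) = { b, i, j, n, v, x }.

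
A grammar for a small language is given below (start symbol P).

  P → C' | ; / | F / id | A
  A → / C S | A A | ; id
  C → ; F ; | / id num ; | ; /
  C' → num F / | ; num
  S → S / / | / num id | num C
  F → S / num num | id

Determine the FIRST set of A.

A → / C S contributes {/}.
From A → A A: add FIRST(A) = { /, ; }.
A → ; id contributes {;}.
Union: FIRST(A) = { /, ; }.

{ /, ; }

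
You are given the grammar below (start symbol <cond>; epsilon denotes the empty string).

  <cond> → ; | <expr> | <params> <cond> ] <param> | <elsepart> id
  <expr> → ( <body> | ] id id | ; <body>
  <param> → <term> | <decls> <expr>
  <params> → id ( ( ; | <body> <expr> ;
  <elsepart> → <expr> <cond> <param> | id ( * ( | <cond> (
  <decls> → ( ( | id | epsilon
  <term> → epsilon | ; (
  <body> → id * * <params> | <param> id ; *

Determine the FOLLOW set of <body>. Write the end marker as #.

{ #, (, ;, ], id }

In <expr> → ( <body>: <body> is at the end, add FOLLOW(<expr>) = { #, (, ;, ], id }.
In <expr> → ; <body>: <body> is at the end, add FOLLOW(<expr>) = { #, (, ;, ], id }.
In <params> → <body> <expr> ;: add FIRST(<expr> ;) = { (, ;, ] }.
Union: FOLLOW(<body>) = { #, (, ;, ], id }.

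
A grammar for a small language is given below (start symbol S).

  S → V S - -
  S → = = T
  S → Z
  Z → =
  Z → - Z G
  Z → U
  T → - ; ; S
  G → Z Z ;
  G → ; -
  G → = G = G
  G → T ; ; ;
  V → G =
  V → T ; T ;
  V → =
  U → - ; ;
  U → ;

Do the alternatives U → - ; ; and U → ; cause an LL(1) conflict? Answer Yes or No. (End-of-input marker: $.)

No

FIRST(- ; ;) = { - } and FIRST(;) = { ; }.
The FIRST sets are disjoint and neither alternative is nullable — no conflict.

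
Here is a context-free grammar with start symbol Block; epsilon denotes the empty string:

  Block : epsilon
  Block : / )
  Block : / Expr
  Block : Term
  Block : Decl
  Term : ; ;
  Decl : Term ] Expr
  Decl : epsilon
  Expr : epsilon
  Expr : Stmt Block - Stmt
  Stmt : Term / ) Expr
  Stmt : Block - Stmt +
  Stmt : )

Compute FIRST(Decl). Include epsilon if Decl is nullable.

{ ;, epsilon }

From Decl : Term ] Expr: add FIRST(Term) = { ; }.
Decl : epsilon contributes epsilon.
Union: FIRST(Decl) = { ;, epsilon }.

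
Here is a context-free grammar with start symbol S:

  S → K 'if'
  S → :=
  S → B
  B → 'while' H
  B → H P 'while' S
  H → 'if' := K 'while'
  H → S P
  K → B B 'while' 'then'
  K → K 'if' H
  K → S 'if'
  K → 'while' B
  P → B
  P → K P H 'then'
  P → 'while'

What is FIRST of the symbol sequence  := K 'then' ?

{ := }

:= is a terminal; add {:=} and stop.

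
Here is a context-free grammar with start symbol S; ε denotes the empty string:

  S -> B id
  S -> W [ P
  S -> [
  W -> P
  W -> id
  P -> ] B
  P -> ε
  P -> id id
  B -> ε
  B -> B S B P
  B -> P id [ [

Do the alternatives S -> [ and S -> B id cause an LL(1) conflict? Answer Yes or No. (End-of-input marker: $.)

FIRST([) = { [ } and FIRST(B id) = { [, ], id }.
Both contain [, so the two alternatives are not disjoint — LL(1) conflict.

Yes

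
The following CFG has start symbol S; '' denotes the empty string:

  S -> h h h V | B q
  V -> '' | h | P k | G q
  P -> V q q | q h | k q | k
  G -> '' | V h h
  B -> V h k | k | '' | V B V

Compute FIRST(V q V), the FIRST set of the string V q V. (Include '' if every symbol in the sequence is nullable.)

{ h, k, q }

Add FIRST(V)\{''} = { h, k, q }; V is nullable, continue.
q is a terminal; add {q} and stop.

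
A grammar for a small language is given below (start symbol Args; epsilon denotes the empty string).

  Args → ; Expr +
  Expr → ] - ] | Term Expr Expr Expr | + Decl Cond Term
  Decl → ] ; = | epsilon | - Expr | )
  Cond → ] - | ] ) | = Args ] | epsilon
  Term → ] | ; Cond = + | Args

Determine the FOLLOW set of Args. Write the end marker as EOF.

Args is the start symbol, so EOF ∈ FOLLOW(Args).
In Cond → = Args ]: add FIRST(]) = { ] }.
In Term → Args: Args is at the end, add FOLLOW(Term) = { +, ;, =, ] }.
Union: FOLLOW(Args) = { EOF, +, ;, =, ] }.

{ EOF, +, ;, =, ] }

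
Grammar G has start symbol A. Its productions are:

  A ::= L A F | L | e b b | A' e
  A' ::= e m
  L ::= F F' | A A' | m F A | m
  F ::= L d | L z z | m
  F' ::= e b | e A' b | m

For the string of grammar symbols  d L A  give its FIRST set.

d is a terminal; add {d} and stop.

{ d }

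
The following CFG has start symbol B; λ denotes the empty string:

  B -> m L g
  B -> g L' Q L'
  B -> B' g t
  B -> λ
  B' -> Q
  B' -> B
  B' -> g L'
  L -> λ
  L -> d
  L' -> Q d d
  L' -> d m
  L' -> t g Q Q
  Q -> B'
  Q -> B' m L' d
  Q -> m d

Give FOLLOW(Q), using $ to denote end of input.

{ $, d, g, m, t }

In B -> g L' Q L': add FIRST(L') = { d, g, m, t }.
In B' -> Q: Q is at the end, add FOLLOW(B') = { $, d, g, m, t }.
In L' -> Q d d: add FIRST(d d) = { d }.
In L' -> t g Q Q: add FIRST(Q)\{λ} = { g, m }.
  Since Q is nullable, also add FOLLOW(L') = { $, d, g, m, t }.
In L' -> t g Q Q: Q is at the end, add FOLLOW(L') = { $, d, g, m, t }.
Union: FOLLOW(Q) = { $, d, g, m, t }.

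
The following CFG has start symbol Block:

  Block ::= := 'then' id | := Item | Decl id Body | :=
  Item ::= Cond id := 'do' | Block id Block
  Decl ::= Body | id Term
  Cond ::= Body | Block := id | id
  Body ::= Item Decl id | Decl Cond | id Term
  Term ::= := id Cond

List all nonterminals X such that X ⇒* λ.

No nonterminal has an empty production or an RHS whose symbols are all nullable.

{ } (none)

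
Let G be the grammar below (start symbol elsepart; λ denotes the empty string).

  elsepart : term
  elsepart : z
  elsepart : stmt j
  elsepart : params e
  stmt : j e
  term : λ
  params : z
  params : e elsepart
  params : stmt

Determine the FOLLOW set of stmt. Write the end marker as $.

In elsepart : stmt j: add FIRST(j) = { j }.
In params : stmt: stmt is at the end, add FOLLOW(params) = { e }.
Union: FOLLOW(stmt) = { e, j }.

{ e, j }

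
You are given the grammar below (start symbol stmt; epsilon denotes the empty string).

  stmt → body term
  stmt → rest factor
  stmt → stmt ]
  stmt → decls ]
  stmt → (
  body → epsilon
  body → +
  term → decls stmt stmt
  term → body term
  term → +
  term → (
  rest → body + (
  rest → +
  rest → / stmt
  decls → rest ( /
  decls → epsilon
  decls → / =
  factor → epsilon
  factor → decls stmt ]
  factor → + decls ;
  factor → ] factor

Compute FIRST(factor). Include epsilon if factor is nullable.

factor → epsilon contributes epsilon.
From factor → decls stmt ]: decls nullable, take FIRST(decls) ∪ FIRST(stmt) = { (, +, /, ] }.
factor → + decls ; contributes {+}.
factor → ] factor contributes {]}.
Union: FIRST(factor) = { (, +, /, ], epsilon }.

{ (, +, /, ], epsilon }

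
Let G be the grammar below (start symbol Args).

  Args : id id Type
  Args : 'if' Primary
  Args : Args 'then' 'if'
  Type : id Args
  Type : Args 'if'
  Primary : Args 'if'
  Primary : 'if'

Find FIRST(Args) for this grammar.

Args : id id Type contributes {id}.
Args : 'if' Primary contributes {'if'}.
From Args : Args 'then' 'if': add FIRST(Args) = { 'if', id }.
Union: FIRST(Args) = { 'if', id }.

{ 'if', id }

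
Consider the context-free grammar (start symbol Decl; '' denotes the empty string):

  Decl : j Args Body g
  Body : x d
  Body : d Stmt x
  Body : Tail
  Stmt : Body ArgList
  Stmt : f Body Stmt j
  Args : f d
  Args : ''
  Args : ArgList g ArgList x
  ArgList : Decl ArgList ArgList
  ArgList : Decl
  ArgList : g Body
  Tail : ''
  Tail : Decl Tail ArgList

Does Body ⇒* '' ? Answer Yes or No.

Body : Tail and each of Tail is nullable, so Body ⇒* ''.

Yes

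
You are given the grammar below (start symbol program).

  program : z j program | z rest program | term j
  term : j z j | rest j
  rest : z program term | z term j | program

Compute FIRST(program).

{ j, z }

program : z j program contributes {z}.
program : z rest program contributes {z}.
From program : term j: add FIRST(term) = { j, z }.
Union: FIRST(program) = { j, z }.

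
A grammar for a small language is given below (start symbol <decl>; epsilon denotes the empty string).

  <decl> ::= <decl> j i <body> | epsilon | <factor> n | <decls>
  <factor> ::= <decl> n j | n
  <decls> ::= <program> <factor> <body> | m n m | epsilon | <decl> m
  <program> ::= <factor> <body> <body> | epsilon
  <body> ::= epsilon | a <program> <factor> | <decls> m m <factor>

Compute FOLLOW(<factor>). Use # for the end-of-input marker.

In <decl> ::= <factor> n: add FIRST(n) = { n }.
In <decls> ::= <program> <factor> <body>: add FIRST(<body>)\{epsilon} = { a, j, m, n }.
  Since <body> is nullable, also add FOLLOW(<decls>) = { #, j, m, n }.
In <program> ::= <factor> <body> <body>: add FIRST(<body> <body>)\{epsilon} = { a, j, m, n }.
  Since <body> <body> is nullable, also add FOLLOW(<program>) = { j, m, n }.
In <body> ::= a <program> <factor>: <factor> is at the end, add FOLLOW(<body>) = { #, a, j, m, n }.
In <body> ::= <decls> m m <factor>: <factor> is at the end, add FOLLOW(<body>) = { #, a, j, m, n }.
Union: FOLLOW(<factor>) = { #, a, j, m, n }.

{ #, a, j, m, n }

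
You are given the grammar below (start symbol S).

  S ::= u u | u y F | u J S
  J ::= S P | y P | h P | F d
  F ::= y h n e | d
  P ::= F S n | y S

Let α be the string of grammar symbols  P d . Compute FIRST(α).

Add FIRST(P) = { d, y }; P is not nullable, stop.

{ d, y }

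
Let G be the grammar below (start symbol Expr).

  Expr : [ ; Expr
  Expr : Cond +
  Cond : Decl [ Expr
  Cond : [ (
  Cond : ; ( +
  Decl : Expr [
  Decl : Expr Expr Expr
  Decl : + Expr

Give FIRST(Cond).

From Cond : Decl [ Expr: add FIRST(Decl) = { +, ;, [ }.
Cond : [ ( contributes {[}.
Cond : ; ( + contributes {;}.
Union: FIRST(Cond) = { +, ;, [ }.

{ +, ;, [ }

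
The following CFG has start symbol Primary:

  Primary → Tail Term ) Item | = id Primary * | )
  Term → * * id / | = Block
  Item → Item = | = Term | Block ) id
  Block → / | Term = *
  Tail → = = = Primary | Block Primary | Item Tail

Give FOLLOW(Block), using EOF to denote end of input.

{ EOF, ), *, /, = }

In Term → = Block: Block is at the end, add FOLLOW(Term) = { EOF, ), *, /, = }.
In Item → Block ) id: add FIRST() id) = { ) }.
In Tail → Block Primary: add FIRST(Primary) = { ), *, /, = }.
Union: FOLLOW(Block) = { EOF, ), *, /, = }.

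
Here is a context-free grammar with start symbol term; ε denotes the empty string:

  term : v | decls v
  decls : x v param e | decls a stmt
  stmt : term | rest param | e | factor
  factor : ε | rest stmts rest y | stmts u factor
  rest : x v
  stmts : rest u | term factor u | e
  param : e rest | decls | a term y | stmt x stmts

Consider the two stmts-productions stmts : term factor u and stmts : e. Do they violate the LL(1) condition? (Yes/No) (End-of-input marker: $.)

No

FIRST(term factor u) = { v, x } and FIRST(e) = { e }.
The FIRST sets are disjoint and neither alternative is nullable — no conflict.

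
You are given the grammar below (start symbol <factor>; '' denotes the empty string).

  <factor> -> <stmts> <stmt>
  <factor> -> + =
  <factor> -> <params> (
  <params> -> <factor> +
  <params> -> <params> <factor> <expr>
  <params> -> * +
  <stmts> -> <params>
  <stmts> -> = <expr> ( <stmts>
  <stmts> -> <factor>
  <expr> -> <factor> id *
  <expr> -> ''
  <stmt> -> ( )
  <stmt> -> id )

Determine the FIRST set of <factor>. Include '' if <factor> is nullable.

{ *, +, = }

From <factor> -> <stmts> <stmt>: add FIRST(<stmts>) = { *, +, = }.
<factor> -> + = contributes {+}.
From <factor> -> <params> (: add FIRST(<params>) = { *, +, = }.
Union: FIRST(<factor>) = { *, +, = }.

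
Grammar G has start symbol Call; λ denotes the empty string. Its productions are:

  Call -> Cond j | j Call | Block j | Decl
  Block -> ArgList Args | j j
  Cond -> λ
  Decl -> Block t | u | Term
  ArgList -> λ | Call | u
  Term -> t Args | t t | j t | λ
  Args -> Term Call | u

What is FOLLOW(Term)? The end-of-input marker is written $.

{ $, j, t, u }

In Decl -> Term: Term is at the end, add FOLLOW(Decl) = { $, j, t, u }.
In Args -> Term Call: add FIRST(Call)\{λ} = { j, t, u }.
  Since Call is nullable, also add FOLLOW(Args) = { $, j, t, u }.
Union: FOLLOW(Term) = { $, j, t, u }.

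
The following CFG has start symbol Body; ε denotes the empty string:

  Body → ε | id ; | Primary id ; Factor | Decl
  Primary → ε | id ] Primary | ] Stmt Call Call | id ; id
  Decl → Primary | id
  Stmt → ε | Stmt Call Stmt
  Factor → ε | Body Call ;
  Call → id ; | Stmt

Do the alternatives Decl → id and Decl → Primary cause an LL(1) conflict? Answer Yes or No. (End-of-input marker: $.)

FIRST(id) = { id } and FIRST(Primary) = { ], id, ε }.
Both contain id, so the two alternatives are not disjoint — LL(1) conflict.

Yes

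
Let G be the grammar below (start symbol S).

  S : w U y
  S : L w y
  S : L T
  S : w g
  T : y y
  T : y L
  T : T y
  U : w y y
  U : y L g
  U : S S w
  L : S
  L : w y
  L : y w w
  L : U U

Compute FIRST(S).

{ w, y }

S : w U y contributes {w}.
From S : L w y: add FIRST(L) = { w, y }.
From S : L T: add FIRST(L) = { w, y }.
S : w g contributes {w}.
Union: FIRST(S) = { w, y }.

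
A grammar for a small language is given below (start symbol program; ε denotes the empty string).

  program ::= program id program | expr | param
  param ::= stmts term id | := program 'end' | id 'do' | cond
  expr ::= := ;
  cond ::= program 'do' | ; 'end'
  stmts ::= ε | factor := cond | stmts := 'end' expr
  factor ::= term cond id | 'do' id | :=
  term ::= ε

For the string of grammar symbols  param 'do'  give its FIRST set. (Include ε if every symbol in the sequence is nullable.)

{ 'do', :=, ;, id }

Add FIRST(param) = { 'do', :=, ;, id }; param is not nullable, stop.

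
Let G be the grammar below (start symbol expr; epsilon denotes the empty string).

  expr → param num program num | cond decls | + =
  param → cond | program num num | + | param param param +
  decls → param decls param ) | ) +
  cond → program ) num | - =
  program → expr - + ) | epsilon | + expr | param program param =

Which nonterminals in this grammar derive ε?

{ program }

Directly nullable (have an epsilon-production): program.
No other nonterminal has a production whose RHS symbols are all nullable.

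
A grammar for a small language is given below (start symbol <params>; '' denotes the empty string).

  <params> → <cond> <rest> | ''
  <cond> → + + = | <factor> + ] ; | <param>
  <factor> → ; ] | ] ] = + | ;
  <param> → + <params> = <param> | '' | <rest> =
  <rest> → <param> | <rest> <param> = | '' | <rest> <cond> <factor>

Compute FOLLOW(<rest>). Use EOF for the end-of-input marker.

In <params> → <cond> <rest>: <rest> is at the end, add FOLLOW(<params>) = { EOF, = }.
In <param> → <rest> =: add FIRST(=) = { = }.
In <rest> → <rest> <param> =: add FIRST(<param> =) = { +, ;, =, ] }.
In <rest> → <rest> <cond> <factor>: add FIRST(<cond> <factor>) = { +, ;, =, ] }.
Union: FOLLOW(<rest>) = { EOF, +, ;, =, ] }.

{ EOF, +, ;, =, ] }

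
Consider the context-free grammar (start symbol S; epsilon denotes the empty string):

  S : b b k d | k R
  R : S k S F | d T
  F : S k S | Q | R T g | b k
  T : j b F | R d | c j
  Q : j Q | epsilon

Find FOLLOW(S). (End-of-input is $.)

S is the start symbol, so $ ∈ FOLLOW(S).
In R : S k S F: add FIRST(k S F) = { k }.
In R : S k S F: add FIRST(F)\{epsilon} = { b, d, j, k }.
  Since F is nullable, also add FOLLOW(R) = { $, b, c, d, g, j, k }.
In F : S k S: add FIRST(k S) = { k }.
In F : S k S: S is at the end, add FOLLOW(F) = { $, b, c, d, g, j, k }.
Union: FOLLOW(S) = { $, b, c, d, g, j, k }.

{ $, b, c, d, g, j, k }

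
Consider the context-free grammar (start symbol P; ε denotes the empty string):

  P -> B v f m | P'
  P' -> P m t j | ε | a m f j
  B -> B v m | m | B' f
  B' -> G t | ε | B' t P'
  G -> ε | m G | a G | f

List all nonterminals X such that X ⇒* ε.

{ B', G, P, P' }

Directly nullable (have an ε-production): P', B', G.
P -> P' with every symbol nullable, so P is nullable.
No other nonterminal has a production whose RHS symbols are all nullable.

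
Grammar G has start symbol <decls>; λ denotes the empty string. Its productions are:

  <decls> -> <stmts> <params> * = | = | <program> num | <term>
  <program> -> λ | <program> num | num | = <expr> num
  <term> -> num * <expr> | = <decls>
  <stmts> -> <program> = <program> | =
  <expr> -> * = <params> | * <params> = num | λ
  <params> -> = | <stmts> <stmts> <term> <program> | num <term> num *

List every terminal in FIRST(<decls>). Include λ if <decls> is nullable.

{ =, num }

From <decls> -> <stmts> <params> * =: add FIRST(<stmts>) = { =, num }.
<decls> -> = contributes {=}.
From <decls> -> <program> num: <program> nullable, take FIRST(<program>) ∪ {num} = { =, num }.
From <decls> -> <term>: add FIRST(<term>) = { =, num }.
Union: FIRST(<decls>) = { =, num }.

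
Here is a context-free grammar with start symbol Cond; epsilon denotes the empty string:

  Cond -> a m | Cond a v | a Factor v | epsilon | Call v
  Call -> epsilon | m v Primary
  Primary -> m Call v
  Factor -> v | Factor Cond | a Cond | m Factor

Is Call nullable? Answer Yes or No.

Call has an epsilon-production, so Call ⇒ epsilon.

Yes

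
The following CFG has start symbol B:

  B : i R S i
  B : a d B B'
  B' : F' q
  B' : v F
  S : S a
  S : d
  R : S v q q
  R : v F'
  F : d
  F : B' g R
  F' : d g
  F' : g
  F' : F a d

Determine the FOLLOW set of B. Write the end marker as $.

{ $, d, g, v }

B is the start symbol, so $ ∈ FOLLOW(B).
In B : a d B B': add FIRST(B') = { d, g, v }.
Union: FOLLOW(B) = { $, d, g, v }.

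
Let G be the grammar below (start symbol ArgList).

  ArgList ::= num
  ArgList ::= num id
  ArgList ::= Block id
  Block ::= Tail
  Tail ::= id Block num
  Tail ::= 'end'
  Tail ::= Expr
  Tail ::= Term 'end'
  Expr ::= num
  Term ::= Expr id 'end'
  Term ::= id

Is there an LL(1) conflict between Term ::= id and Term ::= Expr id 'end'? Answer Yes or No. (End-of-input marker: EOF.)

FIRST(id) = { id } and FIRST(Expr id 'end') = { num }.
The FIRST sets are disjoint and neither alternative is nullable — no conflict.

No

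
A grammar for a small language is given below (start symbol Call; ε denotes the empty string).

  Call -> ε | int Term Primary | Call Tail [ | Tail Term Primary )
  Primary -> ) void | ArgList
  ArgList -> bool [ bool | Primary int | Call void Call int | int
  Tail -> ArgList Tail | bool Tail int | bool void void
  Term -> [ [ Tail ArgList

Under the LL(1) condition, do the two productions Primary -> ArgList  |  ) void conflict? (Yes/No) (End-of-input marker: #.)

Yes

FIRST(ArgList) = { ), bool, int, void } and FIRST() void) = { ) }.
Both contain ), so the two alternatives are not disjoint — LL(1) conflict.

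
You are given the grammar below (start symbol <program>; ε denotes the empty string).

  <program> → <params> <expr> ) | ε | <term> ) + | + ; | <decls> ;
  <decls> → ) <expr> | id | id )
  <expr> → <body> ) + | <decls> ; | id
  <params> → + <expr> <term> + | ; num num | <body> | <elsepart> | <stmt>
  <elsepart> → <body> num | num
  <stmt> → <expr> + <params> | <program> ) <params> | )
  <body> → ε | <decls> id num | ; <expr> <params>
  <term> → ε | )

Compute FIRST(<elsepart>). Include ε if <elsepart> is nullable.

{ ), ;, id, num }

From <elsepart> → <body> num: <body> nullable, take FIRST(<body>) ∪ {num} = { ), ;, id, num }.
<elsepart> → num contributes {num}.
Union: FIRST(<elsepart>) = { ), ;, id, num }.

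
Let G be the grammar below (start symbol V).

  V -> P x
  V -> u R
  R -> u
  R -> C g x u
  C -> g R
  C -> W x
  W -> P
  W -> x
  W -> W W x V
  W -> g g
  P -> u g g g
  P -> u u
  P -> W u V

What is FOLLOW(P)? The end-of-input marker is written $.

In V -> P x: add FIRST(x) = { x }.
In W -> P: P is at the end, add FOLLOW(W) = { g, u, x }.
Union: FOLLOW(P) = { g, u, x }.

{ g, u, x }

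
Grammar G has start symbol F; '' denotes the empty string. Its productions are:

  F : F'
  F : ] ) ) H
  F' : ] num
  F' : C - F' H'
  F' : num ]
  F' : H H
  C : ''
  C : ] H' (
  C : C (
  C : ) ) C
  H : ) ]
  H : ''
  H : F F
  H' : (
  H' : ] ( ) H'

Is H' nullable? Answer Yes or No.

No

Nullable nonterminals: C, F, F', H.
No production of H' has an RHS whose symbols are all nullable, so H' is not nullable.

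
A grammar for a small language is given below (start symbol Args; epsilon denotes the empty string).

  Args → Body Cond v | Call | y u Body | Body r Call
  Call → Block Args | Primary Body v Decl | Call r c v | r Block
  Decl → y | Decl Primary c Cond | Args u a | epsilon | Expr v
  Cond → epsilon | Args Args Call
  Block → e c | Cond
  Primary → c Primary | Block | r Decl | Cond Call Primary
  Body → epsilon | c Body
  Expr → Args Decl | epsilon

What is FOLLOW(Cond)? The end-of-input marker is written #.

{ #, c, e, r, u, v, y }

In Args → Body Cond v: add FIRST(v) = { v }.
In Decl → Decl Primary c Cond: Cond is at the end, add FOLLOW(Decl) = { #, c, e, r, u, v, y }.
In Block → Cond: Cond is at the end, add FOLLOW(Block) = { #, c, e, r, u, v, y }.
In Primary → Cond Call Primary: add FIRST(Call Primary) = { c, e, r, v, y }.
Union: FOLLOW(Cond) = { #, c, e, r, u, v, y }.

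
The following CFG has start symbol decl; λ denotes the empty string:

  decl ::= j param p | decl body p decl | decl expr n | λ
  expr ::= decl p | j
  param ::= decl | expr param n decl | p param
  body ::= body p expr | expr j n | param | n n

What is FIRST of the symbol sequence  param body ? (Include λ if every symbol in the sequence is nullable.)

{ j, n, p, λ }

Add FIRST(param)\{λ} = { j, n, p }; param is nullable, continue.
Add FIRST(body)\{λ} = { j, n, p }; body is nullable, continue.
Every symbol is nullable, so include λ.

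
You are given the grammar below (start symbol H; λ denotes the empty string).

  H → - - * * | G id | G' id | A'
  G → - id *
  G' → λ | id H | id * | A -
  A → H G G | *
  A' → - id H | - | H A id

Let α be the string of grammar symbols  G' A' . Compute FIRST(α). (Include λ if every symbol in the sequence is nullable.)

{ *, -, id }

Add FIRST(G')\{λ} = { *, -, id }; G' is nullable, continue.
Add FIRST(A') = { *, -, id }; A' is not nullable, stop.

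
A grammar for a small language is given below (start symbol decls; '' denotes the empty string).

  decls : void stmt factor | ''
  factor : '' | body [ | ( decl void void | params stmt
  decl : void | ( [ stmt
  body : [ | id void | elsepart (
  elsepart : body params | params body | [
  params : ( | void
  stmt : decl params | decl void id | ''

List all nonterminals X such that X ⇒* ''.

Directly nullable (have an ''-production): decls, factor, stmt.
No other nonterminal has a production whose RHS symbols are all nullable.

{ decls, factor, stmt }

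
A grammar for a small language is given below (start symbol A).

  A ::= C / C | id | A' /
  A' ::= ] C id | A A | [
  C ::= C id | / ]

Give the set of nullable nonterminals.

{ } (none)

No nonterminal has an empty production or an RHS whose symbols are all nullable.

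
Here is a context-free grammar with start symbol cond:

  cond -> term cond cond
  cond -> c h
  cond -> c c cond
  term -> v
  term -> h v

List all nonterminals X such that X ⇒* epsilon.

No nonterminal has an empty production or an RHS whose symbols are all nullable.

{ } (none)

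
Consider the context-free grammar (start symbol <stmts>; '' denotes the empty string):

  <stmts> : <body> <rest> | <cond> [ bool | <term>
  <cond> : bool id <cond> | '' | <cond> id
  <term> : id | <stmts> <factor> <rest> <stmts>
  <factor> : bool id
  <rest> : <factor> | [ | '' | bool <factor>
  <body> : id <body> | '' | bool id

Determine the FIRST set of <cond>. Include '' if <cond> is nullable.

<cond> : bool id <cond> contributes {bool}.
<cond> : '' contributes ''.
From <cond> : <cond> id: <cond> nullable, take FIRST(<cond>) ∪ {id} = { bool, id }.
Union: FIRST(<cond>) = { bool, id, '' }.

{ bool, id, '' }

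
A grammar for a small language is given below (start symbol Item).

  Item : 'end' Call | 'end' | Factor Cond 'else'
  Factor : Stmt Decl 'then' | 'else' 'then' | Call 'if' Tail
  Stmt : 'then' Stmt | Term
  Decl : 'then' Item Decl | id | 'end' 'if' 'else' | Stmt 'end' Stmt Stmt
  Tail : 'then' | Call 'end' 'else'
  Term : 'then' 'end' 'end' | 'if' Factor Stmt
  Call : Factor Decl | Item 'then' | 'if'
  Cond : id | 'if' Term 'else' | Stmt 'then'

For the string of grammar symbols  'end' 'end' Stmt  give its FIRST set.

'end' is a terminal; add {'end'} and stop.

{ 'end' }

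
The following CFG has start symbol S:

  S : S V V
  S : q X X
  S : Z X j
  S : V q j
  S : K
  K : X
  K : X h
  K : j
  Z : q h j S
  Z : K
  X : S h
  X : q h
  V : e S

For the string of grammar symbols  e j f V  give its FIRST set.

{ e }

e is a terminal; add {e} and stop.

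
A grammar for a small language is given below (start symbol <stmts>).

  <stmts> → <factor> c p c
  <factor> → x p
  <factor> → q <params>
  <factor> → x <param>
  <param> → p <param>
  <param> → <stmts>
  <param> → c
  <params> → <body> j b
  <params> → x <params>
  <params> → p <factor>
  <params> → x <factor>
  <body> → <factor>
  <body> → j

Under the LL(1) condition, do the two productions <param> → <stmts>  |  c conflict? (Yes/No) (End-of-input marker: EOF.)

FIRST(<stmts>) = { q, x } and FIRST(c) = { c }.
The FIRST sets are disjoint and neither alternative is nullable — no conflict.

No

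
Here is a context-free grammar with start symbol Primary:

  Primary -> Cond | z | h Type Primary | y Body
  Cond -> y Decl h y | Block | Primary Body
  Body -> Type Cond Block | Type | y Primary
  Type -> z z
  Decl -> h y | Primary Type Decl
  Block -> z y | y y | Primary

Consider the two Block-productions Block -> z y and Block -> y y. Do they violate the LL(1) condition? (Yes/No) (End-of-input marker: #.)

FIRST(z y) = { z } and FIRST(y y) = { y }.
The FIRST sets are disjoint and neither alternative is nullable — no conflict.

No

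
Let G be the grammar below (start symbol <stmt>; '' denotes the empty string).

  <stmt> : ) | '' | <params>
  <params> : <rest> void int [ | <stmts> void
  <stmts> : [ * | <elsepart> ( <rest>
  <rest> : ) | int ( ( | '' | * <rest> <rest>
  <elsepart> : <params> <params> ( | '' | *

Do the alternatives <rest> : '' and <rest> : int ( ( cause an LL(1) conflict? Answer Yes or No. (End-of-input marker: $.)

Yes

FIRST('') = { '' } and FIRST(int ( () = { int }.
The first alternative is nullable and FOLLOW(<rest>) = { ), *, int, void } shares int with FIRST of the second — conflict.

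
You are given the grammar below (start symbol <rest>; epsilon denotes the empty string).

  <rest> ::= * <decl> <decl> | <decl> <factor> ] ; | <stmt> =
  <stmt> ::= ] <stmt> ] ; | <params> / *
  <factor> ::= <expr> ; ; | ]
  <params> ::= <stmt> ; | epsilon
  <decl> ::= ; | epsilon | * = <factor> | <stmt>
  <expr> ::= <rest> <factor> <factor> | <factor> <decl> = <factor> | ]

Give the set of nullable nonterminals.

Directly nullable (have an epsilon-production): <params>, <decl>.
No other nonterminal has a production whose RHS symbols are all nullable.

{ <decl>, <params> }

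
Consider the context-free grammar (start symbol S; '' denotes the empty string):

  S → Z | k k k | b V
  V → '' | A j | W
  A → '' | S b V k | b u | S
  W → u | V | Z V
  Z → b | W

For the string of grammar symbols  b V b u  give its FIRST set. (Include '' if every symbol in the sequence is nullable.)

b is a terminal; add {b} and stop.

{ b }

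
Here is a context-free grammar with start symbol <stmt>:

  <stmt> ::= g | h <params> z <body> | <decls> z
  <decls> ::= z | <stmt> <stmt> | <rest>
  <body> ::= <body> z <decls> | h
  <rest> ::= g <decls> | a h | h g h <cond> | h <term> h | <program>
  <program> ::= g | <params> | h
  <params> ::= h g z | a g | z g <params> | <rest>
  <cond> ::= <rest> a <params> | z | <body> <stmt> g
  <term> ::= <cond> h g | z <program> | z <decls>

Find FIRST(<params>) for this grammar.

<params> ::= h g z contributes {h}.
<params> ::= a g contributes {a}.
<params> ::= z g <params> contributes {z}.
From <params> ::= <rest>: add FIRST(<rest>) = { a, g, h, z }.
Union: FIRST(<params>) = { a, g, h, z }.

{ a, g, h, z }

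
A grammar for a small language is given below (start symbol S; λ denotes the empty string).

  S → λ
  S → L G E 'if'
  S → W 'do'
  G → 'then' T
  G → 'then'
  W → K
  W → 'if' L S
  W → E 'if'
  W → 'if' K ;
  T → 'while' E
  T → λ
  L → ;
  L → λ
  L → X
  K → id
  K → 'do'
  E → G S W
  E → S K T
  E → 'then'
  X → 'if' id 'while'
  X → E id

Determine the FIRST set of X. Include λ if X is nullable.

X → 'if' id 'while' contributes {'if'}.
From X → E id: add FIRST(E) = { 'do', 'if', 'then', ;, id }.
Union: FIRST(X) = { 'do', 'if', 'then', ;, id }.

{ 'do', 'if', 'then', ;, id }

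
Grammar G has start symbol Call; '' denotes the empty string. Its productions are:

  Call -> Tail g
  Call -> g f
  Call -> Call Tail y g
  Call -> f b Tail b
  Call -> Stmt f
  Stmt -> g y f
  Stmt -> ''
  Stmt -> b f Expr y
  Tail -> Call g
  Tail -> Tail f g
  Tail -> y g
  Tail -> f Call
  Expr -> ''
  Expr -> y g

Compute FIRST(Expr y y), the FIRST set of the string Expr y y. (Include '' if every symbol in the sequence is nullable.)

{ y }

Add FIRST(Expr)\{''} = { y }; Expr is nullable, continue.
y is a terminal; add {y} and stop.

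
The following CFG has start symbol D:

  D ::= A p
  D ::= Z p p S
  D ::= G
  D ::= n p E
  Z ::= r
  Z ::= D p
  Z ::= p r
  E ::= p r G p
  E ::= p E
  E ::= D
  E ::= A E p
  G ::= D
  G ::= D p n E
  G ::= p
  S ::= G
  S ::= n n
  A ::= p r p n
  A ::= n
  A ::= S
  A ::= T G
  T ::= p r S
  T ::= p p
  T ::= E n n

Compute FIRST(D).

From D ::= A p: add FIRST(A) = { n, p, r }.
From D ::= Z p p S: add FIRST(Z) = { n, p, r }.
From D ::= G: add FIRST(G) = { n, p, r }.
D ::= n p E contributes {n}.
Union: FIRST(D) = { n, p, r }.

{ n, p, r }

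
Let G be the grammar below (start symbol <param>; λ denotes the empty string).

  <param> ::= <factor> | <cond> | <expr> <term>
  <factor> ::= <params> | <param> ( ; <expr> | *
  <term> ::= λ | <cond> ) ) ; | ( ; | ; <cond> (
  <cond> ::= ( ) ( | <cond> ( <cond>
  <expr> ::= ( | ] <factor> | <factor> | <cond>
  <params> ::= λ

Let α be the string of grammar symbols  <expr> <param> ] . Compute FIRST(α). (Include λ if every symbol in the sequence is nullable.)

Add FIRST(<expr>)\{λ} = { (, *, ;, ] }; <expr> is nullable, continue.
Add FIRST(<param>)\{λ} = { (, *, ;, ] }; <param> is nullable, continue.
] is a terminal; add {]} and stop.

{ (, *, ;, ] }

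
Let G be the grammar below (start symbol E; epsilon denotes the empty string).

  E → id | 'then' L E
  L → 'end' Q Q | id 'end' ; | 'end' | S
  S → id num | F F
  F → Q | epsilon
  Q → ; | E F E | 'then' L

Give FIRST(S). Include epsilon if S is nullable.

{ 'then', ;, id, epsilon }

S → id num contributes {id}.
From S → F F: F, F nullable, take FIRST(F) ∪ FIRST(F) = { 'then', ;, id }; also epsilon since the whole RHS is nullable.
Union: FIRST(S) = { 'then', ;, id, epsilon }.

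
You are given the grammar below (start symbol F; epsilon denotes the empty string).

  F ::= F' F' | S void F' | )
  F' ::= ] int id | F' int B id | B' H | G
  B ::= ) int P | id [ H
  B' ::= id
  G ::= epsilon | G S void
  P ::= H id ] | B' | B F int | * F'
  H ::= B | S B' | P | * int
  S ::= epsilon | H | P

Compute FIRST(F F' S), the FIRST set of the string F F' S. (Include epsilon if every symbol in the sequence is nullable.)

Add FIRST(F)\{epsilon} = { ), *, ], id, int, void }; F is nullable, continue.
Add FIRST(F')\{epsilon} = { ), *, ], id, int, void }; F' is nullable, continue.
Add FIRST(S)\{epsilon} = { ), *, id }; S is nullable, continue.
Every symbol is nullable, so include epsilon.

{ ), *, ], id, int, void, epsilon }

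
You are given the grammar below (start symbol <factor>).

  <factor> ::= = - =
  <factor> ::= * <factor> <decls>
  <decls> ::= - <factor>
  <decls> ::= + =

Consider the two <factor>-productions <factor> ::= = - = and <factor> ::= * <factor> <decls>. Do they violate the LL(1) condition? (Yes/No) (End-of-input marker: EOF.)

FIRST(= - =) = { = } and FIRST(* <factor> <decls>) = { * }.
The FIRST sets are disjoint and neither alternative is nullable — no conflict.

No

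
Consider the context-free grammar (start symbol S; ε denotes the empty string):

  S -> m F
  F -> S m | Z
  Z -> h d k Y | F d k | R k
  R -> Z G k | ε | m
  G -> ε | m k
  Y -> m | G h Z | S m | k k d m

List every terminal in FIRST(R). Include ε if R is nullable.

From R -> Z G k: add FIRST(Z) = { h, k, m }.
R -> ε contributes ε.
R -> m contributes {m}.
Union: FIRST(R) = { h, k, m, ε }.

{ h, k, m, ε }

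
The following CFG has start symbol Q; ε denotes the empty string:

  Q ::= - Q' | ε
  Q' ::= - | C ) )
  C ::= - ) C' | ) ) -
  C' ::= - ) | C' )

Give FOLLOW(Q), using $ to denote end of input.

Q is the start symbol, so $ ∈ FOLLOW(Q).
Union: FOLLOW(Q) = { $ }.

{ $ }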